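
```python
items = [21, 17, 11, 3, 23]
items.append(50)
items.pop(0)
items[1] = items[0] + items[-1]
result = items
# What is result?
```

Trace:
`items = [21, 17, 11, 3, 23]` → items = [21, 17, 11, 3, 23]
`items.append(50)` → items = [21, 17, 11, 3, 23, 50]
`items.pop(0)` → items = [17, 11, 3, 23, 50]
`items[1] = items[0] + items[-1]` → items = [17, 67, 3, 23, 50]
`result = items` → result = [17, 67, 3, 23, 50]
So result = [17, 67, 3, 23, 50]

Answer: [17, 67, 3, 23, 50]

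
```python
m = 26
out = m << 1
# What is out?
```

Trace:
`m = 26` → m = 26
`out = m << 1` → out = 52
So out = 52

Answer: 52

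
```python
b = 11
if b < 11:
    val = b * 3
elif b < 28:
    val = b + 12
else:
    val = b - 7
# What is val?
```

Trace:
`b = 11` → b = 11
`if b < 11: ...` → b < 11 is False, b < 28 is True → val = 23
So val = 23

Answer: 23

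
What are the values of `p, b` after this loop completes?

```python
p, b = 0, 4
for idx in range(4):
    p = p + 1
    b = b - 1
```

p goes 0→4, b goes 4→0
`p, b` takes the values: (0, 4) → (1, 4) → (1, 3) → (2, 3) → (2, 2) → (3, 2) → (3, 1) → (4, 1) → (4, 0)

Answer: 4, 0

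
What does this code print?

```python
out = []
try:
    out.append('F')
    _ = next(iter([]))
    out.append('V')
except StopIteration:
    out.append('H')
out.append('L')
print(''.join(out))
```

Execution trace: 'F' (try body) → 'H' (except StopIteration) → 'L' (after the try/except). Output: FHL

Answer: FHL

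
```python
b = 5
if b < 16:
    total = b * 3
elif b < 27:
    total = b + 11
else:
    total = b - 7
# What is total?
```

Trace:
`b = 5` → b = 5
`if b < 16: ...` → b < 16 is True → total = 15
So total = 15

Answer: 15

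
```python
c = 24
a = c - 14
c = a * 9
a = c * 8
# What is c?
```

Trace:
`c = 24` → c = 24
`a = c - 14` → a = 10
`c = a * 9` → c = 90
`a = c * 8` → a = 720
So c = 90

Answer: 90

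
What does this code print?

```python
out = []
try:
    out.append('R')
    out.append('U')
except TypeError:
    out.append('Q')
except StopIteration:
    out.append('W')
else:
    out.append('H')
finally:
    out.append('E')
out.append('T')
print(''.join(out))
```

Execution trace: 'R' (try body) → 'U' (try body, no exception) → 'H' (else) → 'E' (finally) → 'T' (after the try/except). Output: RUHET

Answer: RUHET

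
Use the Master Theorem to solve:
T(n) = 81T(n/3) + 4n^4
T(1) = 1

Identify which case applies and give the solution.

a=81, b=3, f(n)=4n^4. log_3(81) = 4. Since c=4 = 4, Case 2 applies: T(n) = Θ(n^log_b(a) · log n) = O(n^4 log n).

Answer: O(n^4 log n) - Case 2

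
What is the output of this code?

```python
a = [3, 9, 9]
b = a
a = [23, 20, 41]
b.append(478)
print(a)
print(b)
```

Key concept: rebinding vs mutation: a is rebound to a new list, b still points at the original.
Step by step:
`a = [3, 9, 9]` → a = [3, 9, 9]
`b = a` → b = [3, 9, 9] (same object as a)
`a = [23, 20, 41]` → a = [23, 20, 41]
`b.append(478)` → b = [3, 9, 9, 478]
`print(a)` → prints [23, 20, 41]
`print(b)` → prints [3, 9, 9, 478]

Answer:
[23, 20, 41]
[3, 9, 9, 478]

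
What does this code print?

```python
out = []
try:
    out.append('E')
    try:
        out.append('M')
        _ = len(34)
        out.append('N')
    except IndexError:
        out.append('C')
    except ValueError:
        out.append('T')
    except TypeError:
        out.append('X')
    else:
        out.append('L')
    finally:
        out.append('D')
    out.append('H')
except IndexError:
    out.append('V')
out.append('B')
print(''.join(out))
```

Execution trace: 'E' (try body) → 'M' (inner try body) → 'X' (inner except TypeError) → 'D' (inner finally) → 'H' (try body, no exception) → 'B' (after the try/except). Output: EMXDHB

Answer: EMXDHB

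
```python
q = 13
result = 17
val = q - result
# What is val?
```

Trace:
`q = 13` → q = 13
`result = 17` → result = 17
`val = q - result` → val = -4
So val = -4

Answer: -4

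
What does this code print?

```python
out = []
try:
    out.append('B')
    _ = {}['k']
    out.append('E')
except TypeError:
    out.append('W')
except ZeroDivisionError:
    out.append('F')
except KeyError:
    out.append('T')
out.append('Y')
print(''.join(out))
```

Execution trace: 'B' (try body) → 'T' (except KeyError) → 'Y' (after the try/except). Output: BTY

Answer: BTY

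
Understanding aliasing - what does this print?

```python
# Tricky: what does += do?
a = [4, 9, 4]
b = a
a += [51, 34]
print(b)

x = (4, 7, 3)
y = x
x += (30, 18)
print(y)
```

Key concept: += behavior differs for mutable vs immutable.
Step by step:
`a = [4, 9, 4]` → a = [4, 9, 4]
`b = a` → b = [4, 9, 4] (same object as a)
`a += [51, 34]` → a = [4, 9, 4, 51, 34] (same object as b); b = [4, 9, 4, 51, 34] (same object as a)
`print(b)` → prints [4, 9, 4, 51, 34]
`x = (4, 7, 3)` → x = (4, 7, 3)
`y = x` → y = (4, 7, 3)
`x += (30, 18)` → x = (4, 7, 3, 30, 18)
`print(y)` → prints (4, 7, 3)

Answer:
[4, 9, 4, 51, 34]
(4, 7, 3)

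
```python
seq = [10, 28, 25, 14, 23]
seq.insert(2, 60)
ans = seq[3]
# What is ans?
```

Trace:
`seq = [10, 28, 25, 14, 23]` → seq = [10, 28, 25, 14, 23]
`seq.insert(2, 60)` → seq = [10, 28, 60, 25, 14, 23]
`ans = seq[3]` → ans = 25
So ans = 25

Answer: 25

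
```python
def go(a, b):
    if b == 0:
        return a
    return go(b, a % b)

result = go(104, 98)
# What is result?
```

go(104, 98) -> go(98, 6) -> go(6, 2) -> go(2, 0) -> 2

Answer: 2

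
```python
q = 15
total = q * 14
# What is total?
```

Trace:
`q = 15` → q = 15
`total = q * 14` → total = 210
So total = 210

Answer: 210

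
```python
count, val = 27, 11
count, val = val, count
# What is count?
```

Trace:
`count, val = 27, 11` → count = 27; val = 11
`count, val = val, count` → count = 11; val = 27
So count = 11

Answer: 11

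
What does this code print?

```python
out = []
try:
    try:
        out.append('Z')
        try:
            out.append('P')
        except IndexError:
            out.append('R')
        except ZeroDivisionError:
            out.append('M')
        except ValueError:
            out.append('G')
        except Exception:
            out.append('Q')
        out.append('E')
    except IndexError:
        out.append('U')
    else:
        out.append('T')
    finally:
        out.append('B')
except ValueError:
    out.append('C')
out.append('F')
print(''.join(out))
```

Execution trace: 'Z' (try body) → 'P' (inner try body, no exception) → 'E' (try body, no exception) → 'T' (else) → 'B' (finally) → 'F' (after the try/except). Output: ZPETBF

Answer: ZPETBF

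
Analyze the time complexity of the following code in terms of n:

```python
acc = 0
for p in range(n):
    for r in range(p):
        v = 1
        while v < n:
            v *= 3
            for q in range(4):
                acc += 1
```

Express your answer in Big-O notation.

Each loop level contributes: n × n × log n × 1. Multiplying the contributions gives O(n^2 log n).

Answer: O(n^2 log n)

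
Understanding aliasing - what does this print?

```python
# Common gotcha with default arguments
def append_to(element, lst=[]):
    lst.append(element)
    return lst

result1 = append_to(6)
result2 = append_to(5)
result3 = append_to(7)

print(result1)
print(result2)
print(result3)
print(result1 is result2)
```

Key concept: mutable default argument gotcha.
Step by step:
`result1 = append_to(6)` → result1 = [6]
`result2 = append_to(5)` → result1 = [6, 5] (same object as result2); result2 = [6, 5] (same object as result1)
`result3 = append_to(7)` → result1 = [6, 5, 7] (same object as result2, result3); result2 = [6, 5, 7] (same object as result1, result3); result3 = [6, 5, 7] (same object as result1, result2)
`print(result1)` → prints [6, 5, 7]
`print(result2)` → prints [6, 5, 7]
`print(result3)` → prints [6, 5, 7]
`print(result1 is result2)` → prints True

Answer:
[6, 5, 7]
[6, 5, 7]
[6, 5, 7]
True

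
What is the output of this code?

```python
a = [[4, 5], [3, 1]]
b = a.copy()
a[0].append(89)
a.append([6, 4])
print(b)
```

Key concept: shallow copy with nested lists.
Step by step:
`a = [[4, 5], [3, 1]]` → a = [[4, 5], [3, 1]]
`b = a.copy()` → b = [[4, 5], [3, 1]]
`a[0].append(89)` → a = [[4, 5, 89], [3, 1]]; b = [[4, 5, 89], [3, 1]]
`a.append([6, 4])` → a = [[4, 5, 89], [3, 1], [6, 4]]
`print(b)` → prints [[4, 5, 89], [3, 1]]

Answer: [[4, 5, 89], [3, 1]]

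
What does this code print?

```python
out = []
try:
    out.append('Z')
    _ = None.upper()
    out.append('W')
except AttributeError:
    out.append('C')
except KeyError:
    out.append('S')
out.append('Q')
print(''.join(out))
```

Execution trace: 'Z' (try body) → 'C' (except AttributeError) → 'Q' (after the try/except). Output: ZCQ

Answer: ZCQ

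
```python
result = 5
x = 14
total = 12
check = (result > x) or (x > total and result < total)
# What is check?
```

Trace:
`result = 5` → result = 5
`x = 14` → x = 14
`total = 12` → total = 12
`check = (result > x) or (x > total and result < total)` → check = True
So check = True

Answer: True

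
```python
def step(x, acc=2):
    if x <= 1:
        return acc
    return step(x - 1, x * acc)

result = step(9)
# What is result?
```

Accumulator trace (n, acc): (9, 2) -> (8, 18) -> (7, 144) -> (6, 1008) -> (5, 6048) -> (4, 30240) -> (3, 120960) -> (2, 362880) -> (1, 725760) -> return 725760

Answer: 725760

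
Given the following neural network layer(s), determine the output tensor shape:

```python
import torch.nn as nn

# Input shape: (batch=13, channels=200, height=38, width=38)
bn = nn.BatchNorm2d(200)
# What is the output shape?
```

Input: (13, 200, 38, 38) -> Output: (13, 200, 38, 38)

Answer: (13, 200, 38, 38)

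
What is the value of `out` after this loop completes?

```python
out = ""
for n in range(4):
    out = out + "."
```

Repeat '.' 4 times
`out` takes the values: "" → "." → ".." → "..." → "...."

Answer: "...."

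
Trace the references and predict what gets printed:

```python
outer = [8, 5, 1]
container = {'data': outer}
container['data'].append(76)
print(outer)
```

Key concept: dict holds reference to list.
Step by step:
`outer = [8, 5, 1]` → outer = [8, 5, 1]
`container = {'data': outer}` → container = {'data': [8, 5, 1]}
`container['data'].append(76)` → outer = [8, 5, 1, 76]; container = {'data': [8, 5, 1, 76]}
`print(outer)` → prints [8, 5, 1, 76]

Answer: [8, 5, 1, 76]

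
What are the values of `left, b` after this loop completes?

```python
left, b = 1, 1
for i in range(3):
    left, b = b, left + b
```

Fibonacci: after 3 iterations
`left, b` takes the values: (1, 1) → (1, 2) → (2, 3) → (3, 5)

Answer: 3, 5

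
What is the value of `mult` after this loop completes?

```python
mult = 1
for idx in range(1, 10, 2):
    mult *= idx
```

Product of 1, 3, 5, ... up to 9
`mult` takes the values: 1 → 3 → 15 → 105 → 945

Answer: 945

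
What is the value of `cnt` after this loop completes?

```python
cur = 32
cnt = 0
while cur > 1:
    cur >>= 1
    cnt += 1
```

Count right shifts until 1
`cnt` takes the values: 0 → 1 → 2 → 3 → 4 → 5

Answer: 5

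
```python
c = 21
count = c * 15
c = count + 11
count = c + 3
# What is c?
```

Trace:
`c = 21` → c = 21
`count = c * 15` → count = 315
`c = count + 11` → c = 326
`count = c + 3` → count = 329
So c = 326

Answer: 326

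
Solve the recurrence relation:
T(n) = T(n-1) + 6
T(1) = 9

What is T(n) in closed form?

Unrolling: T(n) = T(1) + 6·(n-1) = 9 + 6(n-1) = 6n + 3.

Answer: T(n) = 6n + 3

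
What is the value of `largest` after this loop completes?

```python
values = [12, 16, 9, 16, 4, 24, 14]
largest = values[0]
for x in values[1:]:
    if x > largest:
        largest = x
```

Maximum of [12, 16, 9, 16, 4, 24, 14]
`largest` takes the values: 12 → 16 → 24

Answer: 24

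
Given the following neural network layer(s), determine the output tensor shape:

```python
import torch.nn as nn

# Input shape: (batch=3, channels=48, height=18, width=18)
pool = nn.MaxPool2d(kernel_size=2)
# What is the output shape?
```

Input: (3, 48, 18, 18) -> Output: (3, 48, 9, 9)

Answer: (3, 48, 9, 9)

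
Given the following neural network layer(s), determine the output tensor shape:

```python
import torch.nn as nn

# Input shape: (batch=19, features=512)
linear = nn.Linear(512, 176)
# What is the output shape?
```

Input: (19, 512) -> Output: (19, 176)

Answer: (19, 176)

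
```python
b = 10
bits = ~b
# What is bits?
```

Trace:
`b = 10` → b = 10
`bits = ~b` → bits = -11
So bits = -11

Answer: -11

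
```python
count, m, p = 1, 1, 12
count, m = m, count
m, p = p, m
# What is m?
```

Trace:
`count, m, p = 1, 1, 12` → count = 1; m = 1; p = 12
`count, m = m, count` → count = 1; m = 1
`m, p = p, m` → m = 12; p = 1
So m = 12

Answer: 12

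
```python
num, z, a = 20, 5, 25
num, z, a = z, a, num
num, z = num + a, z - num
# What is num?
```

Trace:
`num, z, a = 20, 5, 25` → num = 20; z = 5; a = 25
`num, z, a = z, a, num` → num = 5; z = 25; a = 20
`num, z = num + a, z - num` → num = 25; z = 20
So num = 25

Answer: 25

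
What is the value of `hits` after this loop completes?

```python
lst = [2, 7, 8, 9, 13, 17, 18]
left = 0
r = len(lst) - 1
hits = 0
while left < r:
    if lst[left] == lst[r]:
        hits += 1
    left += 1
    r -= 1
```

Count matching pairs from ends
`hits` takes the values: 0

Answer: 0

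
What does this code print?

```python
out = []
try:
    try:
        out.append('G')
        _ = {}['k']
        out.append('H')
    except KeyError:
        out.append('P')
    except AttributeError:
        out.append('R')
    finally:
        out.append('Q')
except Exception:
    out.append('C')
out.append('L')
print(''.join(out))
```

Execution trace: 'G' (inner try body) → 'P' (inner except KeyError) → 'Q' (inner finally) → 'L' (after the try/except). Output: GPQL

Answer: GPQL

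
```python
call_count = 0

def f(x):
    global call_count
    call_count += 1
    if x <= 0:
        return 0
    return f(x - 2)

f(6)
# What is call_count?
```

Linear recursion stepping by 2: 4 calls from x=6 down to ≤0.

Answer: 4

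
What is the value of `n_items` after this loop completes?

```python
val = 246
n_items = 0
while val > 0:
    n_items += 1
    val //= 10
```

Count digits by repeated division by 10
`n_items` takes the values: 0 → 1 → 2 → 3

Answer: 3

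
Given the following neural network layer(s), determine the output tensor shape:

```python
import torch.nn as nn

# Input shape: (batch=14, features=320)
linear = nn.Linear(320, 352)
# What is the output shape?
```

Input: (14, 320) -> Output: (14, 352)

Answer: (14, 352)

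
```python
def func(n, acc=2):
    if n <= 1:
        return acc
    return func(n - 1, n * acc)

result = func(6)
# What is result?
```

Accumulator trace (n, acc): (6, 2) -> (5, 12) -> (4, 60) -> (3, 240) -> (2, 720) -> (1, 1440) -> return 1440

Answer: 1440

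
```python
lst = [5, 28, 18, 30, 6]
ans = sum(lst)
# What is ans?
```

Trace:
`lst = [5, 28, 18, 30, 6]` → lst = [5, 28, 18, 30, 6]
`ans = sum(lst)` → ans = 87
So ans = 87

Answer: 87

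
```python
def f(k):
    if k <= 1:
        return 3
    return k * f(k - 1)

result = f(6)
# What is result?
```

f(6) = 6 * 5 * 4 * 3 * 2 * 3 = 2160

Answer: 2160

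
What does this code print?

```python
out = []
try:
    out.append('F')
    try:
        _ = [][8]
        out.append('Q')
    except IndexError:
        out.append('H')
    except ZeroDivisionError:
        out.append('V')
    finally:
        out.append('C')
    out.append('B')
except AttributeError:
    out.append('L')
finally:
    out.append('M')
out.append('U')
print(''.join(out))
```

Execution trace: 'F' (try body) → 'H' (inner except IndexError) → 'C' (inner finally) → 'B' (try body, no exception) → 'M' (finally) → 'U' (after the try/except). Output: FHCBMU

Answer: FHCBMU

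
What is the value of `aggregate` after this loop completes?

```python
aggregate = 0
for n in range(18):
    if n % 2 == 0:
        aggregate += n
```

Sum of even numbers 0 to 17
`aggregate` takes the values: 0 → 2 → 6 → 12 → 20 → 30 → 42 → 56 → 72

Answer: 72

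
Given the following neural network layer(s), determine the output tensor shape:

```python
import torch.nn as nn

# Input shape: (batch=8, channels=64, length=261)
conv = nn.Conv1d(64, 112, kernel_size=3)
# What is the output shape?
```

Input: (8, 64, 261) -> Output: (8, 112, 259)

Answer: (8, 112, 259)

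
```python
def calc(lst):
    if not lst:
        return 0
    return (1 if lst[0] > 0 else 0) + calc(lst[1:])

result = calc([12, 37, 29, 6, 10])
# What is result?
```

Count of positive elements in [12, 37, 29, 6, 10] = 5

Answer: 5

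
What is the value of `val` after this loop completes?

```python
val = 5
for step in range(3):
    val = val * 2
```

Multiply by 2, 3 times: 5 * 2^3 = 40
`val` takes the values: 5 → 10 → 20 → 40

Answer: 40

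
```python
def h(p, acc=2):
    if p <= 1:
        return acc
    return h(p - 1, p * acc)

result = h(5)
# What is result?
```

Accumulator trace (n, acc): (5, 2) -> (4, 10) -> (3, 40) -> (2, 120) -> (1, 240) -> return 240

Answer: 240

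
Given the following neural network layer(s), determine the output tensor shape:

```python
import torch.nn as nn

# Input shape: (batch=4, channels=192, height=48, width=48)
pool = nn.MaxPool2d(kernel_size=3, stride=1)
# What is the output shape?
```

Input: (4, 192, 48, 48) -> Output: (4, 192, 46, 46)

Answer: (4, 192, 46, 46)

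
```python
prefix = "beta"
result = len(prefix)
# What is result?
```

Trace:
`prefix = "beta"` → prefix = 'beta'
`result = len(prefix)` → result = 4
So result = 4

Answer: 4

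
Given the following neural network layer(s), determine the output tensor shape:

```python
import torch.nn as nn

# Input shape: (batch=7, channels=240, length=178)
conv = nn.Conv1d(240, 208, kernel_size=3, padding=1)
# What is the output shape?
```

Input: (7, 240, 178) -> Output: (7, 208, 178)

Answer: (7, 208, 178)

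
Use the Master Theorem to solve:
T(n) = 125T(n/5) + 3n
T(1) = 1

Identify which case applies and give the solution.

a=125, b=5, f(n)=3n. log_5(125) = 3. Since c=1 < 3, Case 1 applies: T(n) = Θ(n^log_b(a)) = O(n^3).

Answer: O(n^3) - Case 1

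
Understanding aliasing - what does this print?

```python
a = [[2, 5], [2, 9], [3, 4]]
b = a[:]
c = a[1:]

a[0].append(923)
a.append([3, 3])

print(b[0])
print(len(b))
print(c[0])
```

Key concept: slice with nested mutation.
Step by step:
`a = [[2, 5], [2, 9], [3, 4]]` → a = [[2, 5], [2, 9], [3, 4]]
`b = a[:]` → b = [[2, 5], [2, 9], [3, 4]]
`c = a[1:]` → c = [[2, 9], [3, 4]]
`a[0].append(923)` → a = [[2, 5, 923], [2, 9], [3, 4]]; b = [[2, 5, 923], [2, 9], [3, 4]]
`a.append([3, 3])` → a = [[2, 5, 923], [2, 9], [3, 4], [3, 3]]
`print(b[0])` → prints [2, 5, 923]
`print(len(b))` → prints 3
`print(c[0])` → prints [2, 9]

Answer:
[2, 5, 923]
3
[2, 9]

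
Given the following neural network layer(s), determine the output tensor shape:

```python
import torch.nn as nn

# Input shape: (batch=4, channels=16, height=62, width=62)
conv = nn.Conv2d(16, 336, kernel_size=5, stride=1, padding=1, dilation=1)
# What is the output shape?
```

Input: (4, 16, 62, 62) -> Output: (4, 336, 60, 60)

Answer: (4, 336, 60, 60)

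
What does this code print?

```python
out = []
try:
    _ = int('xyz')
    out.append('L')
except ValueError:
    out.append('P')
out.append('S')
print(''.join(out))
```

Execution trace: 'P' (except ValueError) → 'S' (after the try/except). Output: PS

Answer: PS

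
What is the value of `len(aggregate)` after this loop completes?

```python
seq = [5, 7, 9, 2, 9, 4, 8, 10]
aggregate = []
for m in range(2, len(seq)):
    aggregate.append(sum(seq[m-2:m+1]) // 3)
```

Number of 3-element averages
`aggregate` takes the values: [] → [7] → [7, 6] → [7, 6, 6] → [7, 6, 6, 5] → [7, 6, 6, 5, 7] → [7, 6, 6, 5, 7, 7]
So `len(aggregate)` = 6

Answer: 6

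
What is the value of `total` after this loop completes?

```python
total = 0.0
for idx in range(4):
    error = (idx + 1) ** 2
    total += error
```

Sum of squared losses 1² + 2² + ... + 4²
`total` takes the values: 0.0 → 1.0 → 5.0 → 14.0 → 30.0

Answer: 30.0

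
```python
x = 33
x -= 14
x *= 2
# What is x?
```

Trace:
`x = 33` → x = 33
`x -= 14` → x = 19
`x *= 2` → x = 38
So x = 38

Answer: 38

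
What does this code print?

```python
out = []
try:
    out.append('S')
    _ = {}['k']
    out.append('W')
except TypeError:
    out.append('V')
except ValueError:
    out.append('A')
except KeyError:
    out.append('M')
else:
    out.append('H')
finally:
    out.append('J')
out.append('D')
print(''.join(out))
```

Execution trace: 'S' (try body) → 'M' (except KeyError) → 'J' (finally) → 'D' (after the try/except). Output: SMJD

Answer: SMJD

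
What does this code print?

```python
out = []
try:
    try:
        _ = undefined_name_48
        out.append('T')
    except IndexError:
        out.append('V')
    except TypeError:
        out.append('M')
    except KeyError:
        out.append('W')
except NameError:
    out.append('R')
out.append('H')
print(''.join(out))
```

Execution trace: 'R' (outer except NameError) → 'H' (after the try/except). Output: RH

Answer: RH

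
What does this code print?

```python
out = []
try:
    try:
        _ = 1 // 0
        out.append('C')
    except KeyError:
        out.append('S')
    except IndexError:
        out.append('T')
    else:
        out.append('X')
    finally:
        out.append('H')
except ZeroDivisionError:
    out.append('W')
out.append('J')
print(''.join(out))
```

Execution trace: 'H' (finally) → 'W' (outer except ZeroDivisionError) → 'J' (after the try/except). Output: HWJ

Answer: HWJ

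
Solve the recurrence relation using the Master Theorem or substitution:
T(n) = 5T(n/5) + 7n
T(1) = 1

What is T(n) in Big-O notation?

By Master Theorem: a=5, b=5, f(n)=7n. Since log_5(5) = 1 and f(n) = Θ(n^1), Case 2 applies. T(n) = O(n log n).

Answer: O(n log n)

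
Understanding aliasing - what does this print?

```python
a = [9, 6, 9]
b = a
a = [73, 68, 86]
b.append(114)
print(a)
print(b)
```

Key concept: rebinding vs mutation: a is rebound to a new list, b still points at the original.
Step by step:
`a = [9, 6, 9]` → a = [9, 6, 9]
`b = a` → b = [9, 6, 9] (same object as a)
`a = [73, 68, 86]` → a = [73, 68, 86]
`b.append(114)` → b = [9, 6, 9, 114]
`print(a)` → prints [73, 68, 86]
`print(b)` → prints [9, 6, 9, 114]

Answer:
[73, 68, 86]
[9, 6, 9, 114]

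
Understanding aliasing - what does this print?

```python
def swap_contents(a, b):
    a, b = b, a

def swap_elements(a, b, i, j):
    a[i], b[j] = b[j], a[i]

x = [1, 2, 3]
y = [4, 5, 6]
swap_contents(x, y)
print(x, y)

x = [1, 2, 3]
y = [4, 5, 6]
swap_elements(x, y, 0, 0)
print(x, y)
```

Key concept: parameter rebinding vs mutation.
Step by step:
`x = [1, 2, 3]` → x = [1, 2, 3]
`y = [4, 5, 6]` → y = [4, 5, 6]
`swap_contents(x, y)` → no visible change to tracked variables
`print(x, y)` → prints [1, 2, 3] [4, 5, 6]
`x = [1, 2, 3]` → x = [1, 2, 3]
`y = [4, 5, 6]` → y = [4, 5, 6]
`swap_elements(x, y, 0, 0)` → x = [4, 2, 3]; y = [1, 5, 6]
`print(x, y)` → prints [4, 2, 3] [1, 5, 6]

Answer:
[1, 2, 3] [4, 5, 6]
[4, 2, 3] [1, 5, 6]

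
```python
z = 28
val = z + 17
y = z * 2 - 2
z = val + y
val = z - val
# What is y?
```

Trace:
`z = 28` → z = 28
`val = z + 17` → val = 45
`y = z * 2 - 2` → y = 54
`z = val + y` → z = 99
`val = z - val` → val = 54
So y = 54

Answer: 54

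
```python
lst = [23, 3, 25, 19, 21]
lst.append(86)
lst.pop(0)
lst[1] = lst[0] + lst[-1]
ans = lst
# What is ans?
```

Trace:
`lst = [23, 3, 25, 19, 21]` → lst = [23, 3, 25, 19, 21]
`lst.append(86)` → lst = [23, 3, 25, 19, 21, 86]
`lst.pop(0)` → lst = [3, 25, 19, 21, 86]
`lst[1] = lst[0] + lst[-1]` → lst = [3, 89, 19, 21, 86]
`ans = lst` → ans = [3, 89, 19, 21, 86]
So ans = [3, 89, 19, 21, 86]

Answer: [3, 89, 19, 21, 86]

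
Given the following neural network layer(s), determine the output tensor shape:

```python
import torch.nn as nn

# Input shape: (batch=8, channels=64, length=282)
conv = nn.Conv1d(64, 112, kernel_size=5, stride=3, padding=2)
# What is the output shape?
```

Input: (8, 64, 282) -> Output: (8, 112, 94)

Answer: (8, 112, 94)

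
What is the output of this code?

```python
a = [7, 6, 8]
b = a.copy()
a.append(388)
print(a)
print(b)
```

Key concept: list.copy() creates independent copy.
Step by step:
`a = [7, 6, 8]` → a = [7, 6, 8]
`b = a.copy()` → b = [7, 6, 8]
`a.append(388)` → a = [7, 6, 8, 388]
`print(a)` → prints [7, 6, 8, 388]
`print(b)` → prints [7, 6, 8]

Answer:
[7, 6, 8, 388]
[7, 6, 8]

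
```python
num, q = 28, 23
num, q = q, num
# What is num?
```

Trace:
`num, q = 28, 23` → num = 28; q = 23
`num, q = q, num` → num = 23; q = 28
So num = 23

Answer: 23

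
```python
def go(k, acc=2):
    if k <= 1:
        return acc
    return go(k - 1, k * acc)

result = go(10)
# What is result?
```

Accumulator trace (n, acc): (10, 2) -> (9, 20) -> (8, 180) -> (7, 1440) -> (6, 10080) -> (5, 60480) -> (4, 302400) -> (3, 1209600) -> (2, 3628800) -> (1, 7257600) -> return 7257600

Answer: 7257600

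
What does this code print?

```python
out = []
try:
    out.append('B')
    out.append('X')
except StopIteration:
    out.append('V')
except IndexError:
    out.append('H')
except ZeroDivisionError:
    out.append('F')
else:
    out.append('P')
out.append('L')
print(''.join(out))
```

Execution trace: 'B' (try body) → 'X' (try body, no exception) → 'P' (else) → 'L' (after the try/except). Output: BXPL

Answer: BXPL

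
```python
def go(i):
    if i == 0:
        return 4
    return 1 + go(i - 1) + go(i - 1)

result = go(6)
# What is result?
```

go(i) = 1 + 2·go(i-1), go(0)=4. Closed form: (4+1)·2^6 - 1 = 319.

Answer: 319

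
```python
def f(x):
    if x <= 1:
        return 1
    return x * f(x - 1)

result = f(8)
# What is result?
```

f(8) = 8 * 7 * 6 * 5 * 4 * 3 * 2 * 1 = 40320

Answer: 40320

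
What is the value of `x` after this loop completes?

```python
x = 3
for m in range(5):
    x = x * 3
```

Multiply by 3, 5 times: 3 * 3^5 = 729
`x` takes the values: 3 → 9 → 27 → 81 → 243 → 729

Answer: 729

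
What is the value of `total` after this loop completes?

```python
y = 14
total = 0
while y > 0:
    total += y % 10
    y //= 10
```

Sum digits of 14
`total` takes the values: 0 → 4 → 5

Answer: 5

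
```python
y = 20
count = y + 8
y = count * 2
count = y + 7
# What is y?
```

Trace:
`y = 20` → y = 20
`count = y + 8` → count = 28
`y = count * 2` → y = 56
`count = y + 7` → count = 63
So y = 56

Answer: 56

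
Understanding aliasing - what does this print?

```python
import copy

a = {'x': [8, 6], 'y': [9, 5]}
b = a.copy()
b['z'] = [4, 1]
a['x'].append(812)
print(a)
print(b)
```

Key concept: shallow copy of dict with mutable values.
Step by step:
`a = {'x': [8, 6], 'y': [9, 5]}` → a = {'x': [8, 6], 'y': [9, 5]}
`b = a.copy()` → b = {'x': [8, 6], 'y': [9, 5]}
`b['z'] = [4, 1]` → b = {'x': [8, 6], 'y': [9, 5], 'z': [4, 1]}
`a['x'].append(812)` → a = {'x': [8, 6, 812], 'y': [9, 5]}; b = {'x': [8, 6, 812], 'y': [9, 5], 'z': [4, 1]}
`print(a)` → prints {'x': [8, 6, 812], 'y': [9, 5]}
`print(b)` → prints {'x': [8, 6, 812], 'y': [9, 5], 'z': [4, 1]}

Answer:
{'x': [8, 6, 812], 'y': [9, 5]}
{'x': [8, 6, 812], 'y': [9, 5], 'z': [4, 1]}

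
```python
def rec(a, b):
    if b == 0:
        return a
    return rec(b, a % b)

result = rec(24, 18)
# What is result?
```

rec(24, 18) -> rec(18, 6) -> rec(6, 0) -> 6

Answer: 6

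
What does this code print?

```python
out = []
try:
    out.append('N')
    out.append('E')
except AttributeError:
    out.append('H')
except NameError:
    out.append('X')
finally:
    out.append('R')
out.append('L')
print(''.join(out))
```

Execution trace: 'N' (try body) → 'E' (try body, no exception) → 'R' (finally) → 'L' (after the try/except). Output: NERL

Answer: NERL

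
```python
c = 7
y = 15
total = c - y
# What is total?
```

Trace:
`c = 7` → c = 7
`y = 15` → y = 15
`total = c - y` → total = -8
So total = -8

Answer: -8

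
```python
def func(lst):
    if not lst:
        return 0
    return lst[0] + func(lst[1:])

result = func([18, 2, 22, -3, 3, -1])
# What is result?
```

18 + 2 + 22 + (-3) + 3 + (-1) + 0 = 41

Answer: 41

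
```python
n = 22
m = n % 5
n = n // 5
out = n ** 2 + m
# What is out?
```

Trace:
`n = 22` → n = 22
`m = n % 5` → m = 2
`n = n // 5` → n = 4
`out = n ** 2 + m` → out = 18
So out = 18

Answer: 18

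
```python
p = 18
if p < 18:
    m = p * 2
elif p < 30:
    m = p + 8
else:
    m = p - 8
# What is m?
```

Trace:
`p = 18` → p = 18
`if p < 18: ...` → p < 18 is False, p < 30 is True → m = 26
So m = 26

Answer: 26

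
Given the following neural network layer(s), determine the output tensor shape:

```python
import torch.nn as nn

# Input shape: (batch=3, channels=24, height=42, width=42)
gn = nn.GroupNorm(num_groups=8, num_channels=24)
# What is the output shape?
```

Input: (3, 24, 42, 42) -> Output: (3, 24, 42, 42)

Answer: (3, 24, 42, 42)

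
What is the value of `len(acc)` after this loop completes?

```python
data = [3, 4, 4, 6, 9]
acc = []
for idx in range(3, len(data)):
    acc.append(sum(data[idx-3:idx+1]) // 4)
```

Number of 4-element averages
`acc` takes the values: [] → [4] → [4, 5]
So `len(acc)` = 2

Answer: 2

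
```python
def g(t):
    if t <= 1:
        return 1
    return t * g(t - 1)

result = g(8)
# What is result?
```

g(8) = 8 * 7 * 6 * 5 * 4 * 3 * 2 * 1 = 40320

Answer: 40320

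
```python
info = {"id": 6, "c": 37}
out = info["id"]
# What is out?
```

Trace:
`info = {"id": 6, "c": 37}` → info = {'id': 6, 'c': 37}
`out = info["id"]` → out = 6
So out = 6

Answer: 6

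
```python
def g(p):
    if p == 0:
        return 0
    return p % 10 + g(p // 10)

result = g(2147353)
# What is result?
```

Sum of digits of 2147353: 3 + 5 + 3 + 7 + 4 + 1 + 2 = 25

Answer: 25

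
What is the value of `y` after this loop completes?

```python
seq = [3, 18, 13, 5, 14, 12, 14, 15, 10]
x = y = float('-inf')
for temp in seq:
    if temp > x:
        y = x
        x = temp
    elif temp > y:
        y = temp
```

Second largest (with repeats) in [3, 18, 13, 5, 14, 12, 14, 15, 10]
`y` takes the values: -inf → 3 → 13 → 14 → 15

Answer: 15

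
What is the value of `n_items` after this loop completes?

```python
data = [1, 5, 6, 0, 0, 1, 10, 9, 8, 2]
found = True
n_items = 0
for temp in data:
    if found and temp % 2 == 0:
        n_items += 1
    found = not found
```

Count even values at even positions
`n_items` takes the values: 0 → 1 → 2 → 3 → 4

Answer: 4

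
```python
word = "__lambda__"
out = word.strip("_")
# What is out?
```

Trace:
`word = "__lambda__"` → word = '__lambda__'
`out = word.strip("_")` → out = 'lambda'
So out = 'lambda'

Answer: 'lambda'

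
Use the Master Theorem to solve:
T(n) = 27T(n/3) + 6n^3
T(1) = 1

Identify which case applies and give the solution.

a=27, b=3, f(n)=6n^3. log_3(27) = 3. Since c=3 = 3, Case 2 applies: T(n) = Θ(n^log_b(a) · log n) = O(n^3 log n).

Answer: O(n^3 log n) - Case 2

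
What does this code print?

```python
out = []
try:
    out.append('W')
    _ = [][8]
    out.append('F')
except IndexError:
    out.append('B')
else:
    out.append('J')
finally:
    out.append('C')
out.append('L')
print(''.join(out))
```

Execution trace: 'W' (try body) → 'B' (except IndexError) → 'C' (finally) → 'L' (after the try/except). Output: WBCL

Answer: WBCL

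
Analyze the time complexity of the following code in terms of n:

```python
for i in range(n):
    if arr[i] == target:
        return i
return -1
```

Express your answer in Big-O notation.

This is Linear search in an array. Time complexity: O(n).

Answer: O(n)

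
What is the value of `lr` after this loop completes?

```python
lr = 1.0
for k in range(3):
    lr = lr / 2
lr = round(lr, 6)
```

Halving LR 3 times: 1 / 2^3
`lr` takes the values: 1.0 → 0.5 → 0.25 → 0.125

Answer: 0.125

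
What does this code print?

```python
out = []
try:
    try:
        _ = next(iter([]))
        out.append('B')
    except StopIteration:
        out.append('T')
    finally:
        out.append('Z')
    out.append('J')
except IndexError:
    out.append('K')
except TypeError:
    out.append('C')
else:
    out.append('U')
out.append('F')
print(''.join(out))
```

Execution trace: 'T' (inner except StopIteration) → 'Z' (inner finally) → 'J' (try body, no exception) → 'U' (else) → 'F' (after the try/except). Output: TZJUF

Answer: TZJUF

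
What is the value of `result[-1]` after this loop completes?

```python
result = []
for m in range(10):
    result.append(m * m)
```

Last element of squares 0 to 9
`result` takes the values: [] → [0] → [0, 1] → [0, 1, 4] → [0, 1, 4, 9] → [0, 1, 4, 9, 16] → [0, 1, 4, 9, 16, 25] → [0, 1, 4, 9, 16, 25, 36] → [0, 1, 4, 9, 16, 25, 36, 49] → [0, 1, 4, 9, 16, 25, 36, 49, 64] → [0, 1, 4, 9, 16, 25, 36, 49, 64, 81]
So `result[-1]` = 81

Answer: 81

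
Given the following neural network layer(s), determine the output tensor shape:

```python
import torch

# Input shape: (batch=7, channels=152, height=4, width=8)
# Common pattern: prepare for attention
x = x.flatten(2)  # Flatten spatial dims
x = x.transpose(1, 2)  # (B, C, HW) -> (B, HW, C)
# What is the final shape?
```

Input: (7, 152, 4, 8) -> after flatten(2): (7, 152, 32) -> Output: (7, 32, 152)

Answer: (7, 32, 152)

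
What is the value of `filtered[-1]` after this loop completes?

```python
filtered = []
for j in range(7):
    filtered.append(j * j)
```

Last element of squares 0 to 6
`filtered` takes the values: [] → [0] → [0, 1] → [0, 1, 4] → [0, 1, 4, 9] → [0, 1, 4, 9, 16] → [0, 1, 4, 9, 16, 25] → [0, 1, 4, 9, 16, 25, 36]
So `filtered[-1]` = 36

Answer: 36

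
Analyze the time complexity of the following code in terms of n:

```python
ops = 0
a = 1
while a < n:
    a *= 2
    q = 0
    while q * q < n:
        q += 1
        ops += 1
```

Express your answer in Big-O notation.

Each loop level contributes: log n × √n. Multiplying the contributions gives O(√n log n).

Answer: O(√n log n)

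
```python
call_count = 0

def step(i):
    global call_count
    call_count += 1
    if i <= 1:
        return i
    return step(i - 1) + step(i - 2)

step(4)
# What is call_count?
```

Calls(i) = 1 + Calls(i-1) + Calls(i-2); Calls(0)=Calls(1)=1. For i=4 this gives 9.

Answer: 9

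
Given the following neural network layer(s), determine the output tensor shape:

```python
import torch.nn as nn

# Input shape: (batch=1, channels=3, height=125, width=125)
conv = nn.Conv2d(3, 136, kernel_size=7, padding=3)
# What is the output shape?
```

Input: (1, 3, 125, 125) -> Output: (1, 136, 125, 125)

Answer: (1, 136, 125, 125)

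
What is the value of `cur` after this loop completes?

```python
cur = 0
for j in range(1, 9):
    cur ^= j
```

XOR of 1 to 8
`cur` takes the values: 0 → 1 → 3 → 0 → 4 → 1 → 7 → 0 → 8

Answer: 8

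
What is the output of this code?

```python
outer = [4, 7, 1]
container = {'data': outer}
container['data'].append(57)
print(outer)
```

Key concept: dict holds reference to list.
Step by step:
`outer = [4, 7, 1]` → outer = [4, 7, 1]
`container = {'data': outer}` → container = {'data': [4, 7, 1]}
`container['data'].append(57)` → outer = [4, 7, 1, 57]; container = {'data': [4, 7, 1, 57]}
`print(outer)` → prints [4, 7, 1, 57]

Answer: [4, 7, 1, 57]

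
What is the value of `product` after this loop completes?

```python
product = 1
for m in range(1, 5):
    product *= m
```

4! = 24
`product` takes the values: 1 → 2 → 6 → 24

Answer: 24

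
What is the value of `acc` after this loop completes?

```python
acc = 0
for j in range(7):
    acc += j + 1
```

Start at 0, add 1 to 7 = 28
`acc` takes the values: 0 → 1 → 3 → 6 → 10 → 15 → 21 → 28

Answer: 28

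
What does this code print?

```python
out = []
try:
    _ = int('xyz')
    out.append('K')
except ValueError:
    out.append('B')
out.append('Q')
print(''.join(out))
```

Execution trace: 'B' (except ValueError) → 'Q' (after the try/except). Output: BQ

Answer: BQ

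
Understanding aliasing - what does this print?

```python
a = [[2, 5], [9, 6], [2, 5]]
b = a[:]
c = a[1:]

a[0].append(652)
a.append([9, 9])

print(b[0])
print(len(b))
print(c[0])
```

Key concept: slice with nested mutation.
Step by step:
`a = [[2, 5], [9, 6], [2, 5]]` → a = [[2, 5], [9, 6], [2, 5]]
`b = a[:]` → b = [[2, 5], [9, 6], [2, 5]]
`c = a[1:]` → c = [[9, 6], [2, 5]]
`a[0].append(652)` → a = [[2, 5, 652], [9, 6], [2, 5]]; b = [[2, 5, 652], [9, 6], [2, 5]]
`a.append([9, 9])` → a = [[2, 5, 652], [9, 6], [2, 5], [9, 9]]
`print(b[0])` → prints [2, 5, 652]
`print(len(b))` → prints 3
`print(c[0])` → prints [9, 6]

Answer:
[2, 5, 652]
3
[9, 6]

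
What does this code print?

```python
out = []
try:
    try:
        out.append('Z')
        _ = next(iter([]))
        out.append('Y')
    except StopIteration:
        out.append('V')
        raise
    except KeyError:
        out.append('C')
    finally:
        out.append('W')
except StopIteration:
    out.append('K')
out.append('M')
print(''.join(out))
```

Execution trace: 'Z' (inner try body) → 'V' (inner except StopIteration) → 'W' (inner finally) → 'K' (outer except StopIteration) → 'M' (after the try/except). Output: ZVWKM

Answer: ZVWKM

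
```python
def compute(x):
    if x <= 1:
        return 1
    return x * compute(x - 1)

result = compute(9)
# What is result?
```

compute(9) = 9 * 8 * 7 * 6 * 5 * 4 * 3 * 2 * 1 = 362880

Answer: 362880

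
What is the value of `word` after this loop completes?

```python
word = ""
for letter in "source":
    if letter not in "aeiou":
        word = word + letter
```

Remove vowels from 'source'
`word` takes the values: "" → "s" → "sr" → "src"

Answer: "src"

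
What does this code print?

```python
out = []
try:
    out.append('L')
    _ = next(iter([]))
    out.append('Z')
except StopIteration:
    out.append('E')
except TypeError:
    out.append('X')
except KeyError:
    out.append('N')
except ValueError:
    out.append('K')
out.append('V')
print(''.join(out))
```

Execution trace: 'L' (try body) → 'E' (except StopIteration) → 'V' (after the try/except). Output: LEV

Answer: LEV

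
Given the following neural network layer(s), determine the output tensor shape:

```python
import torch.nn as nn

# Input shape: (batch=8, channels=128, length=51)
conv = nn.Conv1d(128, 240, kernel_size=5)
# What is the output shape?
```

Input: (8, 128, 51) -> Output: (8, 240, 47)

Answer: (8, 240, 47)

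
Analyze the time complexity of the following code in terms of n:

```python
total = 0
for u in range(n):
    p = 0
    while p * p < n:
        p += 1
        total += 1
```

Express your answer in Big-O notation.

Each loop level contributes: n × √n. Multiplying the contributions gives O(n√n).

Answer: O(n√n)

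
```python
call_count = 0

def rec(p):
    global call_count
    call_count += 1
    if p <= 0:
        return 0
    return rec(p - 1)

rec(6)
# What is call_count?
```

Linear recursion stepping by 1: 7 calls from p=6 down to ≤0.

Answer: 7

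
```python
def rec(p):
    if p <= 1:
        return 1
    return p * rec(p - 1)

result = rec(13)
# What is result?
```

rec(13) = 13 * 12 * 11 * 10 * 9 * 8 * 7 * 6 * 5 * 4 * 3 * 2 * 1 = 6227020800

Answer: 6227020800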